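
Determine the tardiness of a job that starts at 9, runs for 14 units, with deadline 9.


Completion = start + processing = 9 + 14 = 23
Tardiness = max(0, C - d) = max(0, 23 - 9)
= max(0, 14)
= 14


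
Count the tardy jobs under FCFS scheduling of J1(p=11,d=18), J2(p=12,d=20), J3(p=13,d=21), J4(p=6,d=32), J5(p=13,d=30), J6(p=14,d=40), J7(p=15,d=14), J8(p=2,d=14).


Completion vs due date:
  J1: C=11, d=18 → on time
  J2: C=23, d=20 → TARDY
  J3: C=36, d=21 → TARDY
  J4: C=42, d=32 → TARDY
  J5: C=55, d=30 → TARDY
  J6: C=69, d=40 → TARDY
  J7: C=84, d=14 → TARDY
  J8: C=86, d=14 → TARDY
Tardy jobs: J2, J3, J4, J5, J6, J7, J8
Count = 7


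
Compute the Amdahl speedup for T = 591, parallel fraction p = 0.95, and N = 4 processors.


Amdahl's law: T_p = T × ((1-p) + p/N)
= 591 × ((1-0.95) + 0.95/4)
= 591 × (0.05 + 0.2375)
= 591 × 0.2875
= 169.91
Speedup = 591/169.91
= 3.48×


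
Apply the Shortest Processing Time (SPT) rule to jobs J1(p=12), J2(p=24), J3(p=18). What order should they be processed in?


SPT: sort by shortest processing time
  J1: p=12
  J3: p=18
  J2: p=24
Order: J1 → J3 → J2


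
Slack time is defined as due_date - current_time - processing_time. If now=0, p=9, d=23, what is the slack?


Slack = due - current_time - processing
= 23 - 0 - 9
= 14


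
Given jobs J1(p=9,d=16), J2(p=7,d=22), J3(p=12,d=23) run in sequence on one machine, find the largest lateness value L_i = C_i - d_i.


Lateness per job (L = C - d):
  J1: C=9, d=16, L=-7
  J2: C=16, d=22, L=-6
  J3: C=28, d=23, L=5
Lmax = max(-7, -6, 5)
= 5


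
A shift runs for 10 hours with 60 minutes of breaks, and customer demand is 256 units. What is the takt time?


Available = 10×60 - 60 = 540 min
Takt time = 540 / 256
= 2.11 min/unit


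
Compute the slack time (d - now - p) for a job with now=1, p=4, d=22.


Slack = due - current_time - processing
= 22 - 1 - 4
= 17


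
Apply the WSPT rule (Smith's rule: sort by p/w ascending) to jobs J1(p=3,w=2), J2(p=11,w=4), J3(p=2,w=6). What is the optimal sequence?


WSPT (Smith's rule): sort by p/w ascending
  J3: p/w = 2/6 = 0.333
  J1: p/w = 3/2 = 1.500
  J2: p/w = 11/4 = 2.750
Order: J3 → J1 → J2


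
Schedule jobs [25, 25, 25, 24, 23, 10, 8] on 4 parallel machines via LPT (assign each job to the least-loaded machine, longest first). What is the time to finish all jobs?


Jobs (LPT sorted): [25, 25, 25, 24, 23, 10, 8]
Machines: 4
  J=25 → Machine 1 (load: 0+25=25)
  J=25 → Machine 2 (load: 0+25=25)
  J=25 → Machine 3 (load: 0+25=25)
  J=24 → Machine 4 (load: 0+24=24)
  J=23 → Machine 4 (load: 24+23=47)
  J=10 → Machine 1 (load: 25+10=35)
  J=8 → Machine 2 (load: 25+8=33)
Machine loads: [35, 33, 25, 47]
Makespan = max = 47 time units


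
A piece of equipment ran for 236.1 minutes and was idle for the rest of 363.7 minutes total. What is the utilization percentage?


Utilization = busy / total × 100
= 236.1 / 363.7 × 100
= 64.9%


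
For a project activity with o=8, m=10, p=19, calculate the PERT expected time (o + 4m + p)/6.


te = (o + 4m + p) / 6
= (8 + 4×10 + 19) / 6
= (8 + 40 + 19) / 6
= 67 / 6
= 11.17


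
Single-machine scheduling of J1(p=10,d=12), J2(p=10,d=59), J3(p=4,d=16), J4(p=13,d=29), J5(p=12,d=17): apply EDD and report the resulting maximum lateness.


EDD order: J1 → J3 → J5 → J4 → J2
Completion and lateness:
  J1: C=10, d=12, L=10-12=-2
  J3: C=14, d=16, L=14-16=-2
  J5: C=26, d=17, L=26-17=9
  J4: C=39, d=29, L=39-29=10
  J2: C=49, d=59, L=49-59=-10
Lmax = max(-2, -2, 9, 10, -10)
= 10


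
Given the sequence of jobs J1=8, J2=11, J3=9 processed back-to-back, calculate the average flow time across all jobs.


Completion times:
  J1: completes at 8
  J2: completes at 19
  J3: completes at 28
Sum = 55
Average = 55/3
= 18.33


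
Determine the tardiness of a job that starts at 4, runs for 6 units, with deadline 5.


Completion = start + processing = 4 + 6 = 10
Tardiness = max(0, C - d) = max(0, 10 - 5)
= max(0, 5)
= 5


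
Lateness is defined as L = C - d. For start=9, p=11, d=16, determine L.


Completion = 9 + 11 = 20
Lateness = C - d = 20 - 16
= 4


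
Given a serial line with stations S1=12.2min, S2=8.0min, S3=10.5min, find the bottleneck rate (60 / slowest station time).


Bottleneck = longest station time
Station times: [12.2, 8.0, 10.5]
Max = 12.2 min
Rate = 60 / 12.2
= 4.92 units/hour (bottleneck: 12.2min)


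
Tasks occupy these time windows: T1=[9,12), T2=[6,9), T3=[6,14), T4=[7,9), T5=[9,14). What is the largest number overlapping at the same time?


Check each time point for overlaps:
  t=7: 3 tasks active (T2, T3, T4)
Max concurrent = 3


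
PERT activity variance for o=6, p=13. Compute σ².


σ² = ((p - o) / 6)² = (p - o)² / 36
= (13 - 6)² / 36
= 7² / 36
= 49 / 36
= 1.3611


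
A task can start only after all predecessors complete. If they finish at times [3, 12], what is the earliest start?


ES = max of all predecessor completion times
Predecessors: [3, 12]
ES = max(3, 12)
= 12


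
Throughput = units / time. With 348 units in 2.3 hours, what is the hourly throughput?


Throughput = units / time
= 348 / 2.3
= 151.3 units/hour


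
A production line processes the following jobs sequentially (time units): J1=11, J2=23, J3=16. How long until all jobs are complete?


Sequential makespan: sum all processing times
= 11 + 23 + 16
= 50 time units


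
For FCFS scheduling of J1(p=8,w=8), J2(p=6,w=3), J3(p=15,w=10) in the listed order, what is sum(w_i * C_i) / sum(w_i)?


Completion times:
  J1: C=8, w×C=8×8=64
  J2: C=14, w×C=3×14=42
  J3: C=29, w×C=10×29=290
Sum w×C = 396
Sum w = 21
Weighted avg = 396/21
= 18.86


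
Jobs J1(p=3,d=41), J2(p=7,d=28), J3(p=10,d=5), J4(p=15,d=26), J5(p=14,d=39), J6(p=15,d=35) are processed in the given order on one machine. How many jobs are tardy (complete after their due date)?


Completion vs due date:
  J1: C=3, d=41 → on time
  J2: C=10, d=28 → on time
  J3: C=20, d=5 → TARDY
  J4: C=35, d=26 → TARDY
  J5: C=49, d=39 → TARDY
  J6: C=64, d=35 → TARDY
Tardy jobs: J3, J4, J5, J6
Count = 4


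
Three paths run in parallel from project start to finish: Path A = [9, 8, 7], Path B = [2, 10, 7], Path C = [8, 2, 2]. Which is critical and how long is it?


Path A: 9 + 8 + 7 = 24
Path B: 2 + 10 + 7 = 19
Path C: 8 + 2 + 2 = 12
Critical path = longest = max(24, 19, 12)
= 24 (Path A)


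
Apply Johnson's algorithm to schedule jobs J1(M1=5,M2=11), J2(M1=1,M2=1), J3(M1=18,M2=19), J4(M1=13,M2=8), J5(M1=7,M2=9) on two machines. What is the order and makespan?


Johnson's rule:
Group 1 (M1≤M2, sort by M1): ['J2', 'J1', 'J5', 'J3']
Group 2 (M1>M2, sort desc M2): ['J4']
Sequence: J2 → J1 → J5 → J3 → J4
Makespan calculation:
  J2: M1 done=1, M2 done=2
  J1: M1 done=6, M2 done=17
  J5: M1 done=13, M2 done=26
  J3: M1 done=31, M2 done=50
  J4: M1 done=44, M2 done=58
= Sequence: J2 → J1 → J5 → J3 → J4, Makespan: 58


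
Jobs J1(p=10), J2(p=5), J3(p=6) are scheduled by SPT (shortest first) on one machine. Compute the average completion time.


SPT order: J2 → J3 → J1
Completion times:
  J2: C=5
  J3: C=11
  J1: C=21
Sum = 37, n = 3
Mean flow = 37/3
= 12.33


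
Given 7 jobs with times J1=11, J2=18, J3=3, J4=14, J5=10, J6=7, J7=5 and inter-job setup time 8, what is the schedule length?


Makespan = Σ processing + (n-1) × setup
= (11 + 18 + 3 + 14 + 10 + 7 + 5) + (7-1)×8
= 68 + 48
= 116 time units


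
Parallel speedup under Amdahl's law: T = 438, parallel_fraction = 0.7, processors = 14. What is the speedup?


Amdahl's law: T_p = T × ((1-p) + p/N)
= 438 × ((1-0.7) + 0.7/14)
= 438 × (0.30 + 0.0500)
= 438 × 0.3500
= 153.30
Speedup = 438/153.30
= 2.86×


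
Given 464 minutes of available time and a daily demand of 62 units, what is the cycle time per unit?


Cycle time = available time / demand
= 464 / 62
= 7.48 min/unit


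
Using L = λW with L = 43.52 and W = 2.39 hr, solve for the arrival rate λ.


Little's law: L = λW → λ = L / W
= 43.52 / 2.39
= 18.21 per hour


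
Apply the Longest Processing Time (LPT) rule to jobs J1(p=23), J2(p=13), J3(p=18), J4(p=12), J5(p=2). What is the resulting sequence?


LPT: sort by longest processing time first
  J1: p=23
  J3: p=18
  J2: p=13
  J4: p=12
  J5: p=2
Order: J1 → J3 → J2 → J4 → J5


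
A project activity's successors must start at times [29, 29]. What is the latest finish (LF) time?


LF = min of all successor start times
Successors start at: [29, 29]
LF = min(29, 29)
= 29


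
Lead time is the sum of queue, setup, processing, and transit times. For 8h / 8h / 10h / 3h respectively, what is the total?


Lead time = queue + setup + processing + transit
= 8 + 8 + 10 + 3
= 29 hours


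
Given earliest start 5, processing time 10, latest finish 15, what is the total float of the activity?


EF = ES + duration = 5 + 10 = 15
LS = LF - duration = 15 - 10 = 5
Total Float = LF - EF = 15 - 15
(or LS - ES = 5 - 5)
= 0


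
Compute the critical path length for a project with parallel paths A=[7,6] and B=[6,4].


Path A: 7 + 6 = 13
Path B: 6 + 4 = 10
Critical path = longest = max(13, 10)
= 13 (Path A)


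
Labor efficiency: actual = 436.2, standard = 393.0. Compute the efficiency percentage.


Efficiency = (actual / standard) × 100
= (436.2 / 393.0) × 100
= 111.0%


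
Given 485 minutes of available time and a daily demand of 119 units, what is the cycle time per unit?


Cycle time = available time / demand
= 485 / 119
= 4.08 min/unit


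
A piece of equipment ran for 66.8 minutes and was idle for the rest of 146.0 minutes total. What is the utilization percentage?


Utilization = busy / total × 100
= 66.8 / 146.0 × 100
= 45.8%


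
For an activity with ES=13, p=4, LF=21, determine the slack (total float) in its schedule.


EF = ES + duration = 13 + 4 = 17
LS = LF - duration = 21 - 4 = 17
Total Float = LF - EF = 21 - 17
(or LS - ES = 17 - 13)
= 4


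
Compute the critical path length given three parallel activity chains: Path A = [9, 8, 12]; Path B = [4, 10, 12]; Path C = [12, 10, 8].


Path A: 9 + 8 + 12 = 29
Path B: 4 + 10 + 12 = 26
Path C: 12 + 10 + 8 = 30
Critical path = longest = max(29, 26, 30)
= 30 (Path C)


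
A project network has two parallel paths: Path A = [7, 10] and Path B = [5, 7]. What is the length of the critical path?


Path A: 7 + 10 = 17
Path B: 5 + 7 = 12
Critical path = longest = max(17, 12)
= 17 (Path A)


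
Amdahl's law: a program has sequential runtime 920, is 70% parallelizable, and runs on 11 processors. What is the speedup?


Amdahl's law: T_p = T × ((1-p) + p/N)
= 920 × ((1-0.7) + 0.7/11)
= 920 × (0.30 + 0.0636)
= 920 × 0.3636
= 334.55
Speedup = 920/334.55
= 2.75×


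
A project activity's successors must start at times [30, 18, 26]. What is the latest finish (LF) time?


LF = min of all successor start times
Successors start at: [30, 18, 26]
LF = min(30, 18, 26)
= 18


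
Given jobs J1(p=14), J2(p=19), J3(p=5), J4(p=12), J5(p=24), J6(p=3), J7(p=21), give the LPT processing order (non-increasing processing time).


LPT: sort by longest processing time first
  J5: p=24
  J7: p=21
  J2: p=19
  J1: p=14
  J4: p=12
  J3: p=5
  J6: p=3
Order: J5 → J7 → J2 → J1 → J4 → J3 → J6


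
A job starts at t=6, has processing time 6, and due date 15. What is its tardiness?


Completion = start + processing = 6 + 6 = 12
Tardiness = max(0, C - d) = max(0, 12 - 15)
= max(0, -3)
= 0


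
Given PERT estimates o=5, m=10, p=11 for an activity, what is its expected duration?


te = (o + 4m + p) / 6
= (5 + 4×10 + 11) / 6
= (5 + 40 + 11) / 6
= 56 / 6
= 9.33


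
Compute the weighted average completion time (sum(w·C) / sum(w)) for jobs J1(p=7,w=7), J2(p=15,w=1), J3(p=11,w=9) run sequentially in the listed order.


Completion times:
  J1: C=7, w×C=7×7=49
  J2: C=22, w×C=1×22=22
  J3: C=33, w×C=9×33=297
Sum w×C = 368
Sum w = 17
Weighted avg = 368/17
= 21.65


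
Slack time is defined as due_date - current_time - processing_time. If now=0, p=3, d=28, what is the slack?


Slack = due - current_time - processing
= 28 - 0 - 3
= 25


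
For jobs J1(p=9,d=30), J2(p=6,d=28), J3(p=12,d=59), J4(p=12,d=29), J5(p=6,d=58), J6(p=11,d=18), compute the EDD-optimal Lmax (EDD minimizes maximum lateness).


EDD order: J6 → J2 → J4 → J1 → J5 → J3
Completion and lateness:
  J6: C=11, d=18, L=11-18=-7
  J2: C=17, d=28, L=17-28=-11
  J4: C=29, d=29, L=29-29=0
  J1: C=38, d=30, L=38-30=8
  J5: C=44, d=58, L=44-58=-14
  J3: C=56, d=59, L=56-59=-3
Lmax = max(-7, -11, 0, 8, -14, -3)
= 8


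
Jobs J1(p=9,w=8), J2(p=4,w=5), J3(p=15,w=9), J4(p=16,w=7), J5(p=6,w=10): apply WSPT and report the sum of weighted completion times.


WSPT order (by p/w): J5 → J2 → J1 → J3 → J4
  J5: C=6, w·C=10×6=60
  J2: C=10, w·C=5×10=50
  J1: C=19, w·C=8×19=152
  J3: C=34, w·C=9×34=306
  J4: C=50, w·C=7×50=350
Σ w·C = 918
= 918


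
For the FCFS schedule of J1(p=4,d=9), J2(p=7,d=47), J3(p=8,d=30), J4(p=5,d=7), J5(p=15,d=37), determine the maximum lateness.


Lateness per job (L = C - d):
  J1: C=4, d=9, L=-5
  J2: C=11, d=47, L=-36
  J3: C=19, d=30, L=-11
  J4: C=24, d=7, L=17
  J5: C=39, d=37, L=2
Lmax = max(-5, -36, -11, 17, 2)
= 17


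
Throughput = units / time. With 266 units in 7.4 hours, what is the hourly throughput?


Throughput = units / time
= 266 / 7.4
= 35.9 units/hour


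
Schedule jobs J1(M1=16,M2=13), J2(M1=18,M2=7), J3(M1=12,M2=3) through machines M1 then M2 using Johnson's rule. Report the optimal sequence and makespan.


Johnson's rule:
Group 1 (M1≤M2, sort by M1): []
Group 2 (M1>M2, sort desc M2): ['J1', 'J2', 'J3']
Sequence: J1 → J2 → J3
Makespan calculation:
  J1: M1 done=16, M2 done=29
  J2: M1 done=34, M2 done=41
  J3: M1 done=46, M2 done=49
= Sequence: J1 → J2 → J3, Makespan: 49


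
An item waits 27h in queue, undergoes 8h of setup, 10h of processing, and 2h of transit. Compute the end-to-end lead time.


Lead time = queue + setup + processing + transit
= 27 + 8 + 10 + 2
= 47 hours


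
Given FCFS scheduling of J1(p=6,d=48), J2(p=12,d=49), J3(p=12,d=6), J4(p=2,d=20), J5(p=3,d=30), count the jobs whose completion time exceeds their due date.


Completion vs due date:
  J1: C=6, d=48 → on time
  J2: C=18, d=49 → on time
  J3: C=30, d=6 → TARDY
  J4: C=32, d=20 → TARDY
  J5: C=35, d=30 → TARDY
Tardy jobs: J3, J4, J5
Count = 3


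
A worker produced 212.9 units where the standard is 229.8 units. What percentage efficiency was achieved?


Efficiency = (actual / standard) × 100
= (212.9 / 229.8) × 100
= 92.6%


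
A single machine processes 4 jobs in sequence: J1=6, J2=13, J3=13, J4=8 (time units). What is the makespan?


Sequential makespan: sum all processing times
= 6 + 13 + 13 + 8
= 40 time units


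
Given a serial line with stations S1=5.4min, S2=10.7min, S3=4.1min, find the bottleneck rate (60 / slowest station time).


Bottleneck = longest station time
Station times: [5.4, 10.7, 4.1]
Max = 10.7 min
Rate = 60 / 10.7
= 5.61 units/hour (bottleneck: 10.7min)


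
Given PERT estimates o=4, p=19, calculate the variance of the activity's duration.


σ² = ((p - o) / 6)² = (p - o)² / 36
= (19 - 4)² / 36
= 15² / 36
= 225 / 36
= 6.2500


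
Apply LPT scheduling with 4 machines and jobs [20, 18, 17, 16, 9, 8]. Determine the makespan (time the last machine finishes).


Jobs (LPT sorted): [20, 18, 17, 16, 9, 8]
Machines: 4
  J=20 → Machine 1 (load: 0+20=20)
  J=18 → Machine 2 (load: 0+18=18)
  J=17 → Machine 3 (load: 0+17=17)
  J=16 → Machine 4 (load: 0+16=16)
  J=9 → Machine 4 (load: 16+9=25)
  J=8 → Machine 3 (load: 17+8=25)
Machine loads: [20, 18, 25, 25]
Makespan = max = 25 time units


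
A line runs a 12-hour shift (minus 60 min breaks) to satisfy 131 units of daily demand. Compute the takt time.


Available = 12×60 - 60 = 660 min
Takt time = 660 / 131
= 5.04 min/unit


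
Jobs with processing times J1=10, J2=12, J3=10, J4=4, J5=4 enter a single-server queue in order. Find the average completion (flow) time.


Completion times:
  J1: completes at 10
  J2: completes at 22
  J3: completes at 32
  J4: completes at 36
  J5: completes at 40
Sum = 140
Average = 140/5
= 28.00


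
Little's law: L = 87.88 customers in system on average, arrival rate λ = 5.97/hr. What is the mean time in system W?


Little's law: L = λW → W = L / λ
= 87.88 / 5.97
= 14.72 hours


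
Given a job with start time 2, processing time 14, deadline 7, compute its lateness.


Completion = 2 + 14 = 16
Lateness = C - d = 16 - 7
= 9


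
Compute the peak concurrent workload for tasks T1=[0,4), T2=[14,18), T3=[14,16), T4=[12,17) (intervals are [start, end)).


Check each time point for overlaps:
  t=14: 3 tasks active (T2, T3, T4)
Max concurrent = 3


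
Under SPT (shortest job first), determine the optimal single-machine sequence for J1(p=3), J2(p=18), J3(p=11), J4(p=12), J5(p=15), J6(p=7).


SPT: sort by shortest processing time
  J1: p=3
  J6: p=7
  J3: p=11
  J4: p=12
  J5: p=15
  J2: p=18
Order: J1 → J6 → J3 → J4 → J5 → J2


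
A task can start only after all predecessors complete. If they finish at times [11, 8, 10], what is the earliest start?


ES = max of all predecessor completion times
Predecessors: [11, 8, 10]
ES = max(11, 8, 10)
= 11


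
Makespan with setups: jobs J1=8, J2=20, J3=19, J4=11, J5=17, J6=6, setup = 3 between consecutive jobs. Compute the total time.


Makespan = Σ processing + (n-1) × setup
= (8 + 20 + 19 + 11 + 17 + 6) + (6-1)×3
= 81 + 15
= 96 time units


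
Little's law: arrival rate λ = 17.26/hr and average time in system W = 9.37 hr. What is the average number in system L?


Little's law: L = λ × W
= 17.26 × 9.37
= 161.73


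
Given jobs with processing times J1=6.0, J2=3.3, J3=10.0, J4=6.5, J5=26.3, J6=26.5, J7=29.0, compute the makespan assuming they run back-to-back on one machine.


Sequential makespan: sum all processing times
= 6.0 + 3.3 + 10.0 + 6.5 + 26.3 + 26.5 + 29.0
= 107.6 time units


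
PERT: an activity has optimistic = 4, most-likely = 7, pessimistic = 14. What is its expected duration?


te = (o + 4m + p) / 6
= (4 + 4×7 + 14) / 6
= (4 + 28 + 14) / 6
= 46 / 6
= 7.67


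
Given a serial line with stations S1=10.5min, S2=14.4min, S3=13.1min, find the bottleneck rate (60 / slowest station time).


Bottleneck = longest station time
Station times: [10.5, 14.4, 13.1]
Max = 14.4 min
Rate = 60 / 14.4
= 4.17 units/hour (bottleneck: 14.4min)


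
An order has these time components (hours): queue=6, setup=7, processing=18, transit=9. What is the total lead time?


Lead time = queue + setup + processing + transit
= 6 + 7 + 18 + 9
= 40 hours


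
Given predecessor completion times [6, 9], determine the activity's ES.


ES = max of all predecessor completion times
Predecessors: [6, 9]
ES = max(6, 9)
= 9


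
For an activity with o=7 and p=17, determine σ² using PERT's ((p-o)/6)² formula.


σ² = ((p - o) / 6)² = (p - o)² / 36
= (17 - 7)² / 36
= 10² / 36
= 100 / 36
= 2.7778


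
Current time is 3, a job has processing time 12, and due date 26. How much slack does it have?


Slack = due - current_time - processing
= 26 - 3 - 12
= 11


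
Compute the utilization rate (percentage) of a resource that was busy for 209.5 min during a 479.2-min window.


Utilization = busy / total × 100
= 209.5 / 479.2 × 100
= 43.7%


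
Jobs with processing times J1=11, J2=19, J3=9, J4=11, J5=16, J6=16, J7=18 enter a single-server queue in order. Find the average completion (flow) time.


Completion times:
  J1: completes at 11
  J2: completes at 30
  J3: completes at 39
  J4: completes at 50
  J5: completes at 66
  J6: completes at 82
  J7: completes at 100
Sum = 378
Average = 378/7
= 54.00


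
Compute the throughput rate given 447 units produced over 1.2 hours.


Throughput = units / time
= 447 / 1.2
= 372.5 units/hour


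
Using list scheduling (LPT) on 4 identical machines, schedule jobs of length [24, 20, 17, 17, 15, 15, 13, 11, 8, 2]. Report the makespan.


Jobs (LPT sorted): [24, 20, 17, 17, 15, 15, 13, 11, 8, 2]
Machines: 4
  J=24 → Machine 1 (load: 0+24=24)
  J=20 → Machine 2 (load: 0+20=20)
  J=17 → Machine 3 (load: 0+17=17)
  J=17 → Machine 4 (load: 0+17=17)
  J=15 → Machine 3 (load: 17+15=32)
  J=15 → Machine 4 (load: 17+15=32)
  J=13 → Machine 2 (load: 20+13=33)
  J=11 → Machine 1 (load: 24+11=35)
  J=8 → Machine 3 (load: 32+8=40)
  J=2 → Machine 4 (load: 32+2=34)
Machine loads: [35, 33, 40, 34]
Makespan = max = 40 time units


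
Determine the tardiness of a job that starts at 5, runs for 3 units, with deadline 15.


Completion = start + processing = 5 + 3 = 8
Tardiness = max(0, C - d) = max(0, 8 - 15)
= max(0, -7)
= 0


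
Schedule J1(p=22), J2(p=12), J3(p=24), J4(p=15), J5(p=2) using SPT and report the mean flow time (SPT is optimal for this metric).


SPT order: J5 → J2 → J4 → J1 → J3
Completion times:
  J5: C=2
  J2: C=14
  J4: C=29
  J1: C=51
  J3: C=75
Sum = 171, n = 5
Mean flow = 171/5
= 34.20


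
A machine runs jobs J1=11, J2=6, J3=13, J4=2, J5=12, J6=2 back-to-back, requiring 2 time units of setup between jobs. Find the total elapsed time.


Makespan = Σ processing + (n-1) × setup
= (11 + 6 + 13 + 2 + 12 + 2) + (6-1)×2
= 46 + 10
= 56 time units


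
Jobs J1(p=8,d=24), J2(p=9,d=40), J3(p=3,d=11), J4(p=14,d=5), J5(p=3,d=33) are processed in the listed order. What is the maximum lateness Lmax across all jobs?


Lateness per job (L = C - d):
  J1: C=8, d=24, L=-16
  J2: C=17, d=40, L=-23
  J3: C=20, d=11, L=9
  J4: C=34, d=5, L=29
  J5: C=37, d=33, L=4
Lmax = max(-16, -23, 9, 29, 4)
= 29


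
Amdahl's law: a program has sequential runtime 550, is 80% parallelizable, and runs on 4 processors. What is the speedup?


Amdahl's law: T_p = T × ((1-p) + p/N)
= 550 × ((1-0.8) + 0.8/4)
= 550 × (0.20 + 0.2000)
= 550 × 0.4000
= 220.00
Speedup = 550/220.00
= 2.50×


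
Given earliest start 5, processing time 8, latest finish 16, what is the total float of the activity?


EF = ES + duration = 5 + 8 = 13
LS = LF - duration = 16 - 8 = 8
Total Float = LF - EF = 16 - 13
(or LS - ES = 8 - 5)
= 3


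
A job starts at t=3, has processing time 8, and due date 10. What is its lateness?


Completion = 3 + 8 = 11
Lateness = C - d = 11 - 10
= 1


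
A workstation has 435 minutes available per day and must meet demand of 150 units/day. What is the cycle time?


Cycle time = available time / demand
= 435 / 150
= 2.90 min/unit


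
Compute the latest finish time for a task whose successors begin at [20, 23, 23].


LF = min of all successor start times
Successors start at: [20, 23, 23]
LF = min(20, 23, 23)
= 20


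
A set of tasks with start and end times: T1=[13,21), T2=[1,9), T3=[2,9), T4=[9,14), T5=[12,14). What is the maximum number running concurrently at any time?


Check each time point for overlaps:
  t=13: 3 tasks active (T1, T4, T5)
Max concurrent = 3


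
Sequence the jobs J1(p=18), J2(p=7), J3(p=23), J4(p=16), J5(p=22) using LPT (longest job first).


LPT: sort by longest processing time first
  J3: p=23
  J5: p=22
  J1: p=18
  J4: p=16
  J2: p=7
Order: J3 → J5 → J1 → J4 → J2


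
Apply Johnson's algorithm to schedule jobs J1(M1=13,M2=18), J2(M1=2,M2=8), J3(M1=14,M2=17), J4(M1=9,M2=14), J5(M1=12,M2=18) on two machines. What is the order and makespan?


Johnson's rule:
Group 1 (M1≤M2, sort by M1): ['J2', 'J4', 'J5', 'J1', 'J3']
Group 2 (M1>M2, sort desc M2): []
Sequence: J2 → J4 → J5 → J1 → J3
Makespan calculation:
  J2: M1 done=2, M2 done=10
  J4: M1 done=11, M2 done=25
  J5: M1 done=23, M2 done=43
  J1: M1 done=36, M2 done=61
  J3: M1 done=50, M2 done=78
= Sequence: J2 → J4 → J5 → J1 → J3, Makespan: 78


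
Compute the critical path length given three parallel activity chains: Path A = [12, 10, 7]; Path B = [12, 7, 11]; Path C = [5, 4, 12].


Path A: 12 + 10 + 7 = 29
Path B: 12 + 7 + 11 = 30
Path C: 5 + 4 + 12 = 21
Critical path = longest = max(29, 30, 21)
= 30 (Path B)


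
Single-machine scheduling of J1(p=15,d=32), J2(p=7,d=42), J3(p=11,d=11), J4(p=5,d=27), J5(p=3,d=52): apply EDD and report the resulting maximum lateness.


EDD order: J3 → J4 → J1 → J2 → J5
Completion and lateness:
  J3: C=11, d=11, L=11-11=0
  J4: C=16, d=27, L=16-27=-11
  J1: C=31, d=32, L=31-32=-1
  J2: C=38, d=42, L=38-42=-4
  J5: C=41, d=52, L=41-52=-11
Lmax = max(0, -11, -1, -4, -11)
= 0


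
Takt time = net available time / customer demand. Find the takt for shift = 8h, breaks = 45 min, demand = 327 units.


Available = 8×60 - 45 = 435 min
Takt time = 435 / 327
= 1.33 min/unit


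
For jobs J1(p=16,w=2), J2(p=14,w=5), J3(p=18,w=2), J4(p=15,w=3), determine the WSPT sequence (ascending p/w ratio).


WSPT (Smith's rule): sort by p/w ascending
  J2: p/w = 14/5 = 2.800
  J4: p/w = 15/3 = 5.000
  J1: p/w = 16/2 = 8.000
  J3: p/w = 18/2 = 9.000
Order: J2 → J4 → J1 → J3


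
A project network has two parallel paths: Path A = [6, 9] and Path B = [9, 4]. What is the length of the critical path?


Path A: 6 + 9 = 15
Path B: 9 + 4 = 13
Critical path = longest = max(15, 13)
= 15 (Path A)


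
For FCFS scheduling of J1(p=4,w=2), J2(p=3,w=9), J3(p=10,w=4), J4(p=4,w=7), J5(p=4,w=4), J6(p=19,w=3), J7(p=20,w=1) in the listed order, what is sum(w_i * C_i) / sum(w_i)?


Completion times:
  J1: C=4, w×C=2×4=8
  J2: C=7, w×C=9×7=63
  J3: C=17, w×C=4×17=68
  J4: C=21, w×C=7×21=147
  J5: C=25, w×C=4×25=100
  J6: C=44, w×C=3×44=132
  J7: C=64, w×C=1×64=64
Sum w×C = 582
Sum w = 30
Weighted avg = 582/30
= 19.40


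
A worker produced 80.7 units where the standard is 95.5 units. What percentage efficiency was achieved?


Efficiency = (actual / standard) × 100
= (80.7 / 95.5) × 100
= 84.5%


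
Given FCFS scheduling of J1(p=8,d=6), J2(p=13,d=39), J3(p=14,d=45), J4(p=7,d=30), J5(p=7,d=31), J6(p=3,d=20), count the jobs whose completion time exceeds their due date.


Completion vs due date:
  J1: C=8, d=6 → TARDY
  J2: C=21, d=39 → on time
  J3: C=35, d=45 → on time
  J4: C=42, d=30 → TARDY
  J5: C=49, d=31 → TARDY
  J6: C=52, d=20 → TARDY
Tardy jobs: J1, J4, J5, J6
Count = 4


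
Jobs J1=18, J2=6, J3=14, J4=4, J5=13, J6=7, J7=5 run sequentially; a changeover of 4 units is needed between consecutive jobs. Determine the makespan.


Makespan = Σ processing + (n-1) × setup
= (18 + 6 + 14 + 4 + 13 + 7 + 5) + (7-1)×4
= 67 + 24
= 91 time units


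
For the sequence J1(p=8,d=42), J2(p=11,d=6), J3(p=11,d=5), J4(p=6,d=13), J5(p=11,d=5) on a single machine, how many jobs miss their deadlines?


Completion vs due date:
  J1: C=8, d=42 → on time
  J2: C=19, d=6 → TARDY
  J3: C=30, d=5 → TARDY
  J4: C=36, d=13 → TARDY
  J5: C=47, d=5 → TARDY
Tardy jobs: J2, J3, J4, J5
Count = 4


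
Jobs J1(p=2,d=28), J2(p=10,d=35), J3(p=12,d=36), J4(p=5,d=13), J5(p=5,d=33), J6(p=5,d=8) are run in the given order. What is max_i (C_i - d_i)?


Lateness per job (L = C - d):
  J1: C=2, d=28, L=-26
  J2: C=12, d=35, L=-23
  J3: C=24, d=36, L=-12
  J4: C=29, d=13, L=16
  J5: C=34, d=33, L=1
  J6: C=39, d=8, L=31
Lmax = max(-26, -23, -12, 16, 1, 31)
= 31


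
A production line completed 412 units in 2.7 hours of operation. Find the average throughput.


Throughput = units / time
= 412 / 2.7
= 152.6 units/hour


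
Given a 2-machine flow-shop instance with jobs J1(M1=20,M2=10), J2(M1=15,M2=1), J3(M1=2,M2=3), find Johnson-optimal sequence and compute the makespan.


Johnson's rule:
Group 1 (M1≤M2, sort by M1): ['J3']
Group 2 (M1>M2, sort desc M2): ['J1', 'J2']
Sequence: J3 → J1 → J2
Makespan calculation:
  J3: M1 done=2, M2 done=5
  J1: M1 done=22, M2 done=32
  J2: M1 done=37, M2 done=38
= Sequence: J3 → J1 → J2, Makespan: 38


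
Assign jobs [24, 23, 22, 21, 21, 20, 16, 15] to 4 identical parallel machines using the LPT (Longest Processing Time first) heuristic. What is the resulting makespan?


Jobs (LPT sorted): [24, 23, 22, 21, 21, 20, 16, 15]
Machines: 4
  J=24 → Machine 1 (load: 0+24=24)
  J=23 → Machine 2 (load: 0+23=23)
  J=22 → Machine 3 (load: 0+22=22)
  J=21 → Machine 4 (load: 0+21=21)
  J=21 → Machine 4 (load: 21+21=42)
  J=20 → Machine 3 (load: 22+20=42)
  J=16 → Machine 2 (load: 23+16=39)
  J=15 → Machine 1 (load: 24+15=39)
Machine loads: [39, 39, 42, 42]
Makespan = max = 42 time units


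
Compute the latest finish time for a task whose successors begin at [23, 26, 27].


LF = min of all successor start times
Successors start at: [23, 26, 27]
LF = min(23, 26, 27)
= 23


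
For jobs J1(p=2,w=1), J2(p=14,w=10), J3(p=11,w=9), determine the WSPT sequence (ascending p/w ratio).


WSPT (Smith's rule): sort by p/w ascending
  J3: p/w = 11/9 = 1.222
  J2: p/w = 14/10 = 1.400
  J1: p/w = 2/1 = 2.000
Order: J3 → J2 → J1


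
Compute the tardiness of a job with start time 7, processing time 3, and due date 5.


Completion = start + processing = 7 + 3 = 10
Tardiness = max(0, C - d) = max(0, 10 - 5)
= max(0, 5)
= 5


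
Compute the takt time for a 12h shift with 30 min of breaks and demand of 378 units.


Available = 12×60 - 30 = 690 min
Takt time = 690 / 378
= 1.83 min/unit


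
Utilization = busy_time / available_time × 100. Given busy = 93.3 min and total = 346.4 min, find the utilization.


Utilization = busy / total × 100
= 93.3 / 346.4 × 100
= 26.9%


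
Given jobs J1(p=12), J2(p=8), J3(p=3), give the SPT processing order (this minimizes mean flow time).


SPT: sort by shortest processing time
  J3: p=3
  J2: p=8
  J1: p=12
Order: J3 → J2 → J1


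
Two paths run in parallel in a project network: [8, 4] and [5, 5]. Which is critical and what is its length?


Path A: 8 + 4 = 12
Path B: 5 + 5 = 10
Critical path = longest = max(12, 10)
= 12 (Path A)


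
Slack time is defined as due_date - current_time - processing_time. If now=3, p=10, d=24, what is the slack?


Slack = due - current_time - processing
= 24 - 3 - 10
= 11


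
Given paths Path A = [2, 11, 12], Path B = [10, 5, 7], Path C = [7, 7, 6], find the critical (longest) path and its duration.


Path A: 2 + 11 + 12 = 25
Path B: 10 + 5 + 7 = 22
Path C: 7 + 7 + 6 = 20
Critical path = longest = max(25, 22, 20)
= 25 (Path A)


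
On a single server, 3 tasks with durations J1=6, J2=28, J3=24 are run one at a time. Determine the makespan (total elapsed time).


Sequential makespan: sum all processing times
= 6 + 28 + 24
= 58 time units


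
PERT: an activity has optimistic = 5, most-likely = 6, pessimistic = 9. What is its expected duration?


te = (o + 4m + p) / 6
= (5 + 4×6 + 9) / 6
= (5 + 24 + 9) / 6
= 38 / 6
= 6.33


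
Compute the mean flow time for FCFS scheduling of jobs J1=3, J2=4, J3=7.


Completion times:
  J1: completes at 3
  J2: completes at 7
  J3: completes at 14
Sum = 24
Average = 24/3
= 8.00


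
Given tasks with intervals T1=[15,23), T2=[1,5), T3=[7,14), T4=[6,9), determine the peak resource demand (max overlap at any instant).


Check each time point for overlaps:
  t=7: 2 tasks active (T3, T4)
Max concurrent = 2


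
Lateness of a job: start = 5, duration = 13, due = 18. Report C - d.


Completion = 5 + 13 = 18
Lateness = C - d = 18 - 18
= 0


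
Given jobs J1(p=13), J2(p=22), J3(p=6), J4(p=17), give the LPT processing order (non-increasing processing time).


LPT: sort by longest processing time first
  J2: p=22
  J4: p=17
  J1: p=13
  J3: p=6
Order: J2 → J4 → J1 → J3


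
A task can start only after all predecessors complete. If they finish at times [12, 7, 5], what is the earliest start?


ES = max of all predecessor completion times
Predecessors: [12, 7, 5]
ES = max(12, 7, 5)
= 12


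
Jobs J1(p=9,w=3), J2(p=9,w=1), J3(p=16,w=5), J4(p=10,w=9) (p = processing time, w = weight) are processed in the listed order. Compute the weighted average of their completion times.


Completion times:
  J1: C=9, w×C=3×9=27
  J2: C=18, w×C=1×18=18
  J3: C=34, w×C=5×34=170
  J4: C=44, w×C=9×44=396
Sum w×C = 611
Sum w = 18
Weighted avg = 611/18
= 33.94


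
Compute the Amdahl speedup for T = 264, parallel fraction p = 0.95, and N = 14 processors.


Amdahl's law: T_p = T × ((1-p) + p/N)
= 264 × ((1-0.95) + 0.95/14)
= 264 × (0.05 + 0.0679)
= 264 × 0.1179
= 31.11
Speedup = 264/31.11
= 8.48×


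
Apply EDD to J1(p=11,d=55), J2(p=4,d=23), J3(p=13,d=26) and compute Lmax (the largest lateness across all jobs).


EDD order: J2 → J3 → J1
Completion and lateness:
  J2: C=4, d=23, L=4-23=-19
  J3: C=17, d=26, L=17-26=-9
  J1: C=28, d=55, L=28-55=-27
Lmax = max(-19, -9, -27)
= -9


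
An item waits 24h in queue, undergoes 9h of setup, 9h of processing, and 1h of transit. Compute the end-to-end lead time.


Lead time = queue + setup + processing + transit
= 24 + 9 + 9 + 1
= 43 hours


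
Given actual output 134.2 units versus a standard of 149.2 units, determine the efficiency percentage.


Efficiency = (actual / standard) × 100
= (134.2 / 149.2) × 100
= 89.9%


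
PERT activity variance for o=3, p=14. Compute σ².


σ² = ((p - o) / 6)² = (p - o)² / 36
= (14 - 3)² / 36
= 11² / 36
= 121 / 36
= 3.3611


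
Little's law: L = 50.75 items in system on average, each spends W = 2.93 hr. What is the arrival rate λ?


Little's law: L = λW → λ = L / W
= 50.75 / 2.93
= 17.32 per hour


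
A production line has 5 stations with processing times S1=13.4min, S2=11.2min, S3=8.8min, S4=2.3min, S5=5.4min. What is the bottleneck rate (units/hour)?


Bottleneck = longest station time
Station times: [13.4, 11.2, 8.8, 2.3, 5.4]
Max = 13.4 min
Rate = 60 / 13.4
= 4.48 units/hour (bottleneck: 13.4min)


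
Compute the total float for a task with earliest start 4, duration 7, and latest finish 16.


EF = ES + duration = 4 + 7 = 11
LS = LF - duration = 16 - 7 = 9
Total Float = LF - EF = 16 - 11
(or LS - ES = 9 - 4)
= 5


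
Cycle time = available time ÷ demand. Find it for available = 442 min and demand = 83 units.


Cycle time = available time / demand
= 442 / 83
= 5.33 min/unit


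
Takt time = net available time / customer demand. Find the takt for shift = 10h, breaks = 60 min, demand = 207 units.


Available = 10×60 - 60 = 540 min
Takt time = 540 / 207
= 2.61 min/unit


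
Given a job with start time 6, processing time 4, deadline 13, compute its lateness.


Completion = 6 + 4 = 10
Lateness = C - d = 10 - 13
= -3


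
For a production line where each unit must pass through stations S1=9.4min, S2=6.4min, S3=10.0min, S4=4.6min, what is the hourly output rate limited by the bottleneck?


Bottleneck = longest station time
Station times: [9.4, 6.4, 10.0, 4.6]
Max = 10.0 min
Rate = 60 / 10.0
= 6.00 units/hour (bottleneck: 10.0min)


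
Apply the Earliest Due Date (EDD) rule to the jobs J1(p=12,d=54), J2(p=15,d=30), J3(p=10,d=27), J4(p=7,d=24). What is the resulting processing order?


EDD: sort by earliest due date
  J4: d=24, p=7
  J3: d=27, p=10
  J2: d=30, p=15
  J1: d=54, p=12
Order: J4 → J3 → J2 → J1


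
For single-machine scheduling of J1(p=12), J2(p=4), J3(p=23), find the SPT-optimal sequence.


SPT: sort by shortest processing time
  J2: p=4
  J1: p=12
  J3: p=23
Order: J2 → J1 → J3


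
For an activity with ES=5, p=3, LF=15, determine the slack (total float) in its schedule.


EF = ES + duration = 5 + 3 = 8
LS = LF - duration = 15 - 3 = 12
Total Float = LF - EF = 15 - 8
(or LS - ES = 12 - 5)
= 7


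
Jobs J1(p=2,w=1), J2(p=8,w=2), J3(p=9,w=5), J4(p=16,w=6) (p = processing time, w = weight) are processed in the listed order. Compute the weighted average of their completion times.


Completion times:
  J1: C=2, w×C=1×2=2
  J2: C=10, w×C=2×10=20
  J3: C=19, w×C=5×19=95
  J4: C=35, w×C=6×35=210
Sum w×C = 327
Sum w = 14
Weighted avg = 327/14
= 23.36


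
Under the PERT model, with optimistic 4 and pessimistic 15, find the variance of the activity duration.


σ² = ((p - o) / 6)² = (p - o)² / 36
= (15 - 4)² / 36
= 11² / 36
= 121 / 36
= 3.3611


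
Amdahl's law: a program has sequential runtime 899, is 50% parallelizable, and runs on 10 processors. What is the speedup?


Amdahl's law: T_p = T × ((1-p) + p/N)
= 899 × ((1-0.5) + 0.5/10)
= 899 × (0.50 + 0.0500)
= 899 × 0.5500
= 494.45
Speedup = 899/494.45
= 1.82×


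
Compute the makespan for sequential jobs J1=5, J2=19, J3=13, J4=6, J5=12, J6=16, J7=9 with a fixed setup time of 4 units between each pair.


Makespan = Σ processing + (n-1) × setup
= (5 + 19 + 13 + 6 + 12 + 16 + 9) + (7-1)×4
= 80 + 24
= 104 time units


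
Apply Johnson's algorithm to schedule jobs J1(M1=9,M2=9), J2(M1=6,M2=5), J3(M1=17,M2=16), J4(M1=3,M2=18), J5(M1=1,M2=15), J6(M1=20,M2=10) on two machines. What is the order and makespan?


Johnson's rule:
Group 1 (M1≤M2, sort by M1): ['J5', 'J4', 'J1']
Group 2 (M1>M2, sort desc M2): ['J3', 'J6', 'J2']
Sequence: J5 → J4 → J1 → J3 → J6 → J2
Makespan calculation:
  J5: M1 done=1, M2 done=16
  J4: M1 done=4, M2 done=34
  J1: M1 done=13, M2 done=43
  J3: M1 done=30, M2 done=59
  J6: M1 done=50, M2 done=69
  J2: M1 done=56, M2 done=74
= Sequence: J5 → J4 → J1 → J3 → J6 → J2, Makespan: 74


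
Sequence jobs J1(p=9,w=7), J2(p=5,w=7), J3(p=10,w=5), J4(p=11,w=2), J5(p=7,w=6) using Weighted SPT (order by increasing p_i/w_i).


WSPT (Smith's rule): sort by p/w ascending
  J2: p/w = 5/7 = 0.714
  J5: p/w = 7/6 = 1.167
  J1: p/w = 9/7 = 1.286
  J3: p/w = 10/5 = 2.000
  J4: p/w = 11/2 = 5.500
Order: J2 → J5 → J1 → J3 → J4


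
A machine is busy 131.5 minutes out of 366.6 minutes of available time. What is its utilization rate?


Utilization = busy / total × 100
= 131.5 / 366.6 × 100
= 35.9%


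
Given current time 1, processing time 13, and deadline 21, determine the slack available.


Slack = due - current_time - processing
= 21 - 1 - 13
= 7


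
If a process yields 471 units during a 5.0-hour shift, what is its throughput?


Throughput = units / time
= 471 / 5.0
= 94.2 units/hour


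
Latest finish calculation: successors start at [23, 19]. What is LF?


LF = min of all successor start times
Successors start at: [23, 19]
LF = min(23, 19)
= 19


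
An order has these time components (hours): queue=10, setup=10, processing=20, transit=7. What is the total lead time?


Lead time = queue + setup + processing + transit
= 10 + 10 + 20 + 7
= 47 hours


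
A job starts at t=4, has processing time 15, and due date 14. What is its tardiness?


Completion = start + processing = 4 + 15 = 19
Tardiness = max(0, C - d) = max(0, 19 - 14)
= max(0, 5)
= 5


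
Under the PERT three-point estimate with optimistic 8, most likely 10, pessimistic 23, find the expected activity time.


te = (o + 4m + p) / 6
= (8 + 4×10 + 23) / 6
= (8 + 40 + 23) / 6
= 71 / 6
= 11.83


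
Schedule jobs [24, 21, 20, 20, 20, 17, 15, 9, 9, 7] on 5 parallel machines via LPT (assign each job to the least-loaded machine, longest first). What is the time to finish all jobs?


Jobs (LPT sorted): [24, 21, 20, 20, 20, 17, 15, 9, 9, 7]
Machines: 5
  J=24 → Machine 1 (load: 0+24=24)
  J=21 → Machine 2 (load: 0+21=21)
  J=20 → Machine 3 (load: 0+20=20)
  J=20 → Machine 4 (load: 0+20=20)
  J=20 → Machine 5 (load: 0+20=20)
  J=17 → Machine 3 (load: 20+17=37)
  J=15 → Machine 4 (load: 20+15=35)
  J=9 → Machine 5 (load: 20+9=29)
  J=9 → Machine 2 (load: 21+9=30)
  J=7 → Machine 1 (load: 24+7=31)
Machine loads: [31, 30, 37, 35, 29]
Makespan = max = 37 time units
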